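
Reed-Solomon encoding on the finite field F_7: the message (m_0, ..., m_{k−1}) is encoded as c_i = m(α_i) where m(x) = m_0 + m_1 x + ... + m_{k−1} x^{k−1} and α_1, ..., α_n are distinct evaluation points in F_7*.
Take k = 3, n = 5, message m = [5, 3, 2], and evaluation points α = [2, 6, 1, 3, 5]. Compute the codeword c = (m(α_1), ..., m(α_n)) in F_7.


c = [5, 4, 3, 4, 0]

Message polynomial: m(x) = 5 + 3·x + 2·x^2 (mod 7).
For each evaluation point α_i, compute m(α_i) mod 7:
  α_1 = 2: Horner steps 2 → 0 → 5, so m(2) = 5.
  α_2 = 6: Horner steps 2 → 1 → 4, so m(6) = 4.
  α_3 = 1: Horner steps 2 → 5 → 3, so m(1) = 3.
  α_4 = 3: Horner steps 2 → 2 → 4, so m(3) = 4.
  α_5 = 5: Horner steps 2 → 6 → 0, so m(5) = 0.
Codeword c = [5, 4, 3, 4, 0] ∈ F_7^5.


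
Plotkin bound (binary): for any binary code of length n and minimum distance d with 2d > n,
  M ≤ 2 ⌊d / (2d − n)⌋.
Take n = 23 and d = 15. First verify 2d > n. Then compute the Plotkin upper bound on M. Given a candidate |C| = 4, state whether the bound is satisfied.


Plotkin bound M ≤ 4; given |C| = 4 ≤ bound (satisfied).

Check applicability: 2d = 30, n = 23.
2d − n = 7 > 0, so Plotkin applies.
Compute d/(2d−n) = 15/7 ≈ 2.1429.
⌊d/(2d−n)⌋ = 2.
Plotkin bound: M ≤ 2·2 = 4.
Given |C| = 4, check: satisfied.
This |C| is at the Plotkin bound.


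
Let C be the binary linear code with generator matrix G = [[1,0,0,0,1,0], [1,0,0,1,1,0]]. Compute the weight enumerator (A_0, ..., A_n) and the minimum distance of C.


Weight distribution: A_0 = 1, A_1 = 1, A_2 = 1, A_3 = 1. Minimum distance d = 1.

Enumerate all 2^2 = 4 messages m ∈ F_2^2.
For each, compute codeword c = mG in F_2^6, then tally its weight.
  m = 00 → c = 000000, weight = 0.
  m = 10 → c = 100010, weight = 2.
  m = 01 → c = 100110, weight = 3.
  m = 11 → c = 000100, weight = 1.
Tally weights:
  weight 0: 1 codewords.
  weight 1: 1 codewords.
  weight 2: 1 codewords.
  weight 3: 1 codewords.
Minimum distance d = smallest w > 0 with A_w > 0 = 1.
Sanity: Σ A_w = 4 = 2^2 = 4 ✓.


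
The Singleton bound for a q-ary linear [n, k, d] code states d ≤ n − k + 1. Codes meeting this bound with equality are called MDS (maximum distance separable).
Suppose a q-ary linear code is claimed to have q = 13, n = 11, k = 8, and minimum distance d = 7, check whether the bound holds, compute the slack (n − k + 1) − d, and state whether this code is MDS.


Singleton RHS = n − k + 1 = 4, slack = -3, bound violated (no such code; not MDS).

Singleton bound: d ≤ n − k + 1.
Here n = 11, k = 8, so n − k + 1 = 4.
Given d = 7, check d ≤ 4: NO.
Slack = (n − k + 1) − d = -3.
The slack is negative: d = 7 exceeds n − k + 1 = 4 by 3, so the Singleton bound is violated and no linear [11, 8, 7]_13 code can exist. In particular it is not MDS (MDS requires d = n − k + 1 exactly).
Description: the claimed parameters are [11, 8, 7]_13; such a code would be impossible (violates the Singleton bound).


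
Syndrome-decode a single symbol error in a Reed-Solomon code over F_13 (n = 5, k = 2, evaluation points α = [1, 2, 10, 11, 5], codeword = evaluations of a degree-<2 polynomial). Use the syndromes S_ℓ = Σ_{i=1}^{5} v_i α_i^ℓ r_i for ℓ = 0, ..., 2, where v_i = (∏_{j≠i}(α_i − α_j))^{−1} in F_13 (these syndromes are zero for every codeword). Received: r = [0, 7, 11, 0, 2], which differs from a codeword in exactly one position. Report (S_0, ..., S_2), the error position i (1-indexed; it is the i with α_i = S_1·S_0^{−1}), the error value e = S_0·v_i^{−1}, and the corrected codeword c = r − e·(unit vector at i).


S = (3, 7, 12), error at position 4, error magnitude e = 8, c = [0, 7, 11, 5, 2].

Step 1: column multipliers v_i = (∏_{j≠i}(α_i − α_j))^{−1} mod 13.
  i = 1 (α = 1): (1−2)(1−10)(1−11)(1−5) = (−1)·(−9)·(−10)·(−4) = 360 ≡ 9, so v_1 = 9^{−1} = 3 (mod 13).
  i = 2 (α = 2): (2−1)(2−10)(2−11)(2−5) = 1·(−8)·(−9)·(−3) = −216 ≡ 5, so v_2 = 5^{−1} = 8 (mod 13).
  i = 3 (α = 10): (10−1)(10−2)(10−11)(10−5) = 9·8·(−1)·5 = −360 ≡ 4, so v_3 = 4^{−1} = 10 (mod 13).
  i = 4 (α = 11): (11−1)(11−2)(11−10)(11−5) = 10·9·1·6 = 540 ≡ 7, so v_4 = 7^{−1} = 2 (mod 13).
  i = 5 (α = 5): (5−1)(5−2)(5−10)(5−11) = 4·3·(−5)·(−6) = 360 ≡ 9, so v_5 = 9^{−1} = 3 (mod 13).
  v = [3, 8, 10, 2, 3].
Step 2: syndromes of r = [0, 7, 11, 0, 2] (all sums mod 13).
  S_0 = Σ v_i r_i = 3·0 + 8·7 + 10·11 + 2·0 + 3·2 = 172 ≡ 3.
  S_1 = Σ v_i α_i r_i = 3·1·0 + 8·2·7 + 10·10·11 + 2·11·0 + 3·5·2 = 1242 ≡ 7.
  α_i^2 mod 13 = [1, 4, 9, 4, 12].
  S_2 = Σ v_i α_i^2 r_i = 3·1·0 + 8·4·7 + 10·9·11 + 2·4·0 + 3·12·2 = 1286 ≡ 12.
  S = (3, 7, 12) ≠ 0, so r is not a codeword (an error is present).
Step 3: locate the error. For a single error e at position i, S_ℓ = v_i·e·α_i^ℓ, so α_err = S_1/S_0.
  S_0^{−1} = 3^{−1} = 9 (mod 13), so α_err = 7·9 = 63 ≡ 11 = α_4. Error position i = 4.
  Consistency check: S_2/S_1 = 12·2 = 24 ≡ 11 = α_err ✓ (single-error assumption holds).
Step 4: error magnitude e = S_0/v_4 = S_0·∏_{j≠4}(α_4 − α_j) = 3·7 = 21 ≡ 8 (mod 13).
Step 5: correct position 4: c_4 = r_4 − e = 0 − 8 ≡ 5 (mod 13). Hence c = [0, 7, 11, 5, 2].
  Check: interpolating c through the α_i gives m(x) = 6 + 7·x (degree < 2) with m(α_i) = c_i for every i, so c is indeed a codeword.


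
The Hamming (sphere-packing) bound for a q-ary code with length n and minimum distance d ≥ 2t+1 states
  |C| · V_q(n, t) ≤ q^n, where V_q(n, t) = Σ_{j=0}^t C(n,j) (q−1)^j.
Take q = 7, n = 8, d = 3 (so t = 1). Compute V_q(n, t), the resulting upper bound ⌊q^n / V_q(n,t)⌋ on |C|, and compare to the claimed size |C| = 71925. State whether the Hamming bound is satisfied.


V_q(n, t) = 49, q^n = 5764801, Hamming bound = 117649, |C| = 71925 ≤ bound (satisfied).

Step 1: Compute V_q(n, t) = Σ_{j=0}^1 C(n, j) (q−1)^j.
  j = 0: C(8,0)·(6)^0 = 1·1 = 1.
  j = 1: C(8,1)·(6)^1 = 8·6 = 48.
  V_q(n, t) = 1 + 48 = 49.
Step 2: q^n = 7^8 = 5764801.
Step 3: Hamming bound ⌊q^n / V_q(n,t)⌋ = ⌊5764801/49⌋ = 117649.
Step 4: Compare |C| = 71925 to 117649: satisfied.
The claimed |C| lies below the Hamming bound.


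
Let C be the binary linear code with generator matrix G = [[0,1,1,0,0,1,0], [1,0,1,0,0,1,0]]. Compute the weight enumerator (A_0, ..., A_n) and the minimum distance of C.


Weight distribution: A_0 = 1, A_2 = 1, A_3 = 2. Minimum distance d = 2.

Enumerate all 2^2 = 4 messages m ∈ F_2^2.
For each, compute codeword c = mG in F_2^7, then tally its weight.
  m = 00 → c = 0000000, weight = 0.
  m = 10 → c = 0110010, weight = 3.
  m = 01 → c = 1010010, weight = 3.
  m = 11 → c = 1100000, weight = 2.
Tally weights:
  weight 0: 1 codewords.
  weight 2: 1 codewords.
  weight 3: 2 codewords.
Minimum distance d = smallest w > 0 with A_w > 0 = 2.
Sanity: Σ A_w = 4 = 2^2 = 4 ✓.


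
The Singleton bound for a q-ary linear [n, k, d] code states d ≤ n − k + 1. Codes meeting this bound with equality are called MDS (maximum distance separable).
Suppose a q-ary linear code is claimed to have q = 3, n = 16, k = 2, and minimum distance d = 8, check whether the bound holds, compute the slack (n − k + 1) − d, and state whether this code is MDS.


Singleton RHS = n − k + 1 = 15, slack = 7, bound satisfied, not MDS.

Singleton bound: d ≤ n − k + 1.
Here n = 16, k = 2, so n − k + 1 = 15.
Given d = 8, check d ≤ 15: YES.
Slack = (n − k + 1) − d = 7.
The code is NOT MDS (slack = 7 > 0).
Description: the claimed parameters are [16, 2, 8]_3; such a code would be non-MDS.


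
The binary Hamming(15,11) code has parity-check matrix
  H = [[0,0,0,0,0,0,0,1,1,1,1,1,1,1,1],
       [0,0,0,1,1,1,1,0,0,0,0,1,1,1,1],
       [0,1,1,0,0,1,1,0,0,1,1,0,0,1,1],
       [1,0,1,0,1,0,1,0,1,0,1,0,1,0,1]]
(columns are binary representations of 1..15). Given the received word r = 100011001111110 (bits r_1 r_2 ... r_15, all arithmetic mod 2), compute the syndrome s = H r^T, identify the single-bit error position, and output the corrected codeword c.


s = (0, 1, 0, 1)^T, error position = 5, corrected codeword c = 100001001111110

Compute s = H r^T mod 2 one row at a time:
  s_1 = 0 + 1 + 1 + 1 + 1 + 1 + 1 + 0 = 6 ≡ 0 (mod 2).
  s_2 = 0 + 1 + 1 + 0 + 1 + 1 + 1 + 0 = 5 ≡ 1 (mod 2).
  s_3 = 0 + 0 + 1 + 0 + 1 + 1 + 1 + 0 = 4 ≡ 0 (mod 2).
  s_4 = 1 + 0 + 1 + 0 + 1 + 1 + 1 + 0 = 5 ≡ 1 (mod 2).
s = (0, 1, 0, 1)^T — this equals column 5 of H (binary 0101), so error is at position 5.
Correct: flip bit 5 of r = 100011001111110 to get c = 100001001111110.


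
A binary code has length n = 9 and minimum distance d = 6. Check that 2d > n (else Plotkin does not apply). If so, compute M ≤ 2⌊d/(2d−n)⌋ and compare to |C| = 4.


Plotkin bound M ≤ 4; given |C| = 4 ≤ bound (satisfied).

Check applicability: 2d = 12, n = 9.
2d − n = 3 > 0, so Plotkin applies.
Compute d/(2d−n) = 6/3 ≈ 2.0000.
⌊d/(2d−n)⌋ = 2.
Plotkin bound: M ≤ 2·2 = 4.
Given |C| = 4, check: satisfied.
This |C| is at the Plotkin bound.


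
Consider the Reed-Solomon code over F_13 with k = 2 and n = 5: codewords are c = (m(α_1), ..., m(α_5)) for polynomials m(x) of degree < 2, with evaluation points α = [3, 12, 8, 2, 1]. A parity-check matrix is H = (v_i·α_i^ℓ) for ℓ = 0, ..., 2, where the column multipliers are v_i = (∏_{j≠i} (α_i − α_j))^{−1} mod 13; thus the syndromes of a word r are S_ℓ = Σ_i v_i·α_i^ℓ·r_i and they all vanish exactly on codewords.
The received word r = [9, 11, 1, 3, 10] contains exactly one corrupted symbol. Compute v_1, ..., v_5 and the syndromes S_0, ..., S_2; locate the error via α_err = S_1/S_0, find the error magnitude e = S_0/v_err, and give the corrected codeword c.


S = (8, 12, 5), error at position 3, error magnitude e = 1, c = [9, 11, 0, 3, 10].

Step 1: column multipliers v_i = (∏_{j≠i}(α_i − α_j))^{−1} mod 13.
  i = 1 (α = 3): (3−12)(3−8)(3−2)(3−1) = (−9)·(−5)·1·2 = 90 ≡ 12, so v_1 = 12^{−1} = 12 (mod 13).
  i = 2 (α = 12): (12−3)(12−8)(12−2)(12−1) = 9·4·10·11 = 3960 ≡ 8, so v_2 = 8^{−1} = 5 (mod 13).
  i = 3 (α = 8): (8−3)(8−12)(8−2)(8−1) = 5·(−4)·6·7 = −840 ≡ 5, so v_3 = 5^{−1} = 8 (mod 13).
  i = 4 (α = 2): (2−3)(2−12)(2−8)(2−1) = (−1)·(−10)·(−6)·1 = −60 ≡ 5, so v_4 = 5^{−1} = 8 (mod 13).
  i = 5 (α = 1): (1−3)(1−12)(1−8)(1−2) = (−2)·(−11)·(−7)·(−1) = 154 ≡ 11, so v_5 = 11^{−1} = 6 (mod 13).
  v = [12, 5, 8, 8, 6].
Step 2: syndromes of r = [9, 11, 1, 3, 10] (all sums mod 13).
  S_0 = Σ v_i r_i = 12·9 + 5·11 + 8·1 + 8·3 + 6·10 = 255 ≡ 8.
  S_1 = Σ v_i α_i r_i = 12·3·9 + 5·12·11 + 8·8·1 + 8·2·3 + 6·1·10 = 1156 ≡ 12.
  α_i^2 mod 13 = [9, 1, 12, 4, 1].
  S_2 = Σ v_i α_i^2 r_i = 12·9·9 + 5·1·11 + 8·12·1 + 8·4·3 + 6·1·10 = 1279 ≡ 5.
  S = (8, 12, 5) ≠ 0, so r is not a codeword (an error is present).
Step 3: locate the error. For a single error e at position i, S_ℓ = v_i·e·α_i^ℓ, so α_err = S_1/S_0.
  S_0^{−1} = 8^{−1} = 5 (mod 13), so α_err = 12·5 = 60 ≡ 8 = α_3. Error position i = 3.
  Consistency check: S_2/S_1 = 5·12 = 60 ≡ 8 = α_err ✓ (single-error assumption holds).
Step 4: error magnitude e = S_0/v_3 = S_0·∏_{j≠3}(α_3 − α_j) = 8·5 = 40 ≡ 1 (mod 13).
Step 5: correct position 3: c_3 = r_3 − e = 1 − 1 ≡ 0 (mod 13). Hence c = [9, 11, 0, 3, 10].
  Check: interpolating c through the α_i gives m(x) = 4 + 6·x (degree < 2) with m(α_i) = c_i for every i, so c is indeed a codeword.


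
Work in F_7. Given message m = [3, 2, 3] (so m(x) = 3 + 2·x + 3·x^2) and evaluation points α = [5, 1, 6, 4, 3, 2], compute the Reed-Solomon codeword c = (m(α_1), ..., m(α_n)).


c = [4, 1, 4, 3, 1, 5]

Message polynomial: m(x) = 3 + 2·x + 3·x^2 (mod 7).
For each evaluation point α_i, compute m(α_i) mod 7:
  α_1 = 5: Horner steps 3 → 3 → 4, so m(5) = 4.
  α_2 = 1: Horner steps 3 → 5 → 1, so m(1) = 1.
  α_3 = 6: Horner steps 3 → 6 → 4, so m(6) = 4.
  α_4 = 4: Horner steps 3 → 0 → 3, so m(4) = 3.
  α_5 = 3: Horner steps 3 → 4 → 1, so m(3) = 1.
  α_6 = 2: Horner steps 3 → 1 → 5, so m(2) = 5.
Codeword c = [4, 1, 4, 3, 1, 5] ∈ F_7^6.


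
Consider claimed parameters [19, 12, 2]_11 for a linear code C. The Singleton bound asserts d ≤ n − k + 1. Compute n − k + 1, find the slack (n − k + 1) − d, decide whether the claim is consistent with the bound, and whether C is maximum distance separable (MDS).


Singleton RHS = n − k + 1 = 8, slack = 6, bound satisfied, not MDS.

Singleton bound: d ≤ n − k + 1.
Here n = 19, k = 12, so n − k + 1 = 8.
Given d = 2, check d ≤ 8: YES.
Slack = (n − k + 1) − d = 6.
The code is NOT MDS (slack = 6 > 0).
Description: the claimed parameters are [19, 12, 2]_11; such a code would be non-MDS.


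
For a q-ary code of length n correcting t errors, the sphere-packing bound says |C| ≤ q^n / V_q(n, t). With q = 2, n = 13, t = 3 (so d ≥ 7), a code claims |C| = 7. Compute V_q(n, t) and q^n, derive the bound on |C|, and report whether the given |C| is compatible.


V_q(n, t) = 378, q^n = 8192, Hamming bound = 21, |C| = 7 ≤ bound (satisfied).

Step 1: Compute V_q(n, t) = Σ_{j=0}^3 C(n, j) (q−1)^j.
  j = 0: C(13,0)·(1)^0 = 1·1 = 1.
  j = 1: C(13,1)·(1)^1 = 13·1 = 13.
  j = 2: C(13,2)·(1)^2 = 78·1 = 78.
  j = 3: C(13,3)·(1)^3 = 286·1 = 286.
  V_q(n, t) = 1 + 13 + 78 + 286 = 378.
Step 2: q^n = 2^13 = 8192.
Step 3: Hamming bound ⌊q^n / V_q(n,t)⌋ = ⌊8192/378⌋ = 21.
Step 4: Compare |C| = 7 to 21: satisfied.
The claimed |C| lies below the Hamming bound.


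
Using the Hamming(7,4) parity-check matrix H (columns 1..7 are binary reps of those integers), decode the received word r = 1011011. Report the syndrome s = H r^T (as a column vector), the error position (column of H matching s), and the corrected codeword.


s = (1, 1, 1)^T, error position = 7, corrected codeword c = 1011010

Compute s = H r^T mod 2 one row at a time:
  s_1 = 1 + 0 + 1 + 1 = 3 ≡ 1 (mod 2).
  s_2 = 0 + 1 + 1 + 1 = 3 ≡ 1 (mod 2).
  s_3 = 1 + 1 + 0 + 1 = 3 ≡ 1 (mod 2).
s = (1, 1, 1)^T — this equals column 7 of H (binary 111), so error is at position 7.
Correct: flip bit 7 of r = 1011011 to get c = 1011010.


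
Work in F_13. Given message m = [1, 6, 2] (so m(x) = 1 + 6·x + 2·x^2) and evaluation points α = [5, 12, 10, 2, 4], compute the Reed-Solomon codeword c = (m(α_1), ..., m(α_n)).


c = [3, 10, 1, 8, 5]

Message polynomial: m(x) = 1 + 6·x + 2·x^2 (mod 13).
For each evaluation point α_i, compute m(α_i) mod 13:
  α_1 = 5: Horner steps 2 → 3 → 3, so m(5) = 3.
  α_2 = 12: Horner steps 2 → 4 → 10, so m(12) = 10.
  α_3 = 10: Horner steps 2 → 0 → 1, so m(10) = 1.
  α_4 = 2: Horner steps 2 → 10 → 8, so m(2) = 8.
  α_5 = 4: Horner steps 2 → 1 → 5, so m(4) = 5.
Codeword c = [3, 10, 1, 8, 5] ∈ F_13^5.


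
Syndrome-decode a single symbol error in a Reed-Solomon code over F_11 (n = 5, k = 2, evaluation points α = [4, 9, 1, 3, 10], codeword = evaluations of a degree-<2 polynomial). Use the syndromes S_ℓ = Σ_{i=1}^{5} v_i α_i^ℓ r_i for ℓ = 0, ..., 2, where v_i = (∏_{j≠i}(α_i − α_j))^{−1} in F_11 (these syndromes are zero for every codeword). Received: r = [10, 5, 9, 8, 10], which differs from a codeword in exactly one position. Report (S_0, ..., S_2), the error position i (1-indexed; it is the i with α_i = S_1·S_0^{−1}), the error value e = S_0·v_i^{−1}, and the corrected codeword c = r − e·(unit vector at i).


S = (4, 5, 9), error at position 1, error magnitude e = 8, c = [2, 5, 9, 8, 10].

Step 1: column multipliers v_i = (∏_{j≠i}(α_i − α_j))^{−1} mod 11.
  i = 1 (α = 4): (4−9)(4−1)(4−3)(4−10) = (−5)·3·1·(−6) = 90 ≡ 2, so v_1 = 2^{−1} = 6 (mod 11).
  i = 2 (α = 9): (9−4)(9−1)(9−3)(9−10) = 5·8·6·(−1) = −240 ≡ 2, so v_2 = 2^{−1} = 6 (mod 11).
  i = 3 (α = 1): (1−4)(1−9)(1−3)(1−10) = (−3)·(−8)·(−2)·(−9) = 432 ≡ 3, so v_3 = 3^{−1} = 4 (mod 11).
  i = 4 (α = 3): (3−4)(3−9)(3−1)(3−10) = (−1)·(−6)·2·(−7) = −84 ≡ 4, so v_4 = 4^{−1} = 3 (mod 11).
  i = 5 (α = 10): (10−4)(10−9)(10−1)(10−3) = 6·1·9·7 = 378 ≡ 4, so v_5 = 4^{−1} = 3 (mod 11).
  v = [6, 6, 4, 3, 3].
Step 2: syndromes of r = [10, 5, 9, 8, 10] (all sums mod 11).
  S_0 = Σ v_i r_i = 6·10 + 6·5 + 4·9 + 3·8 + 3·10 = 180 ≡ 4.
  S_1 = Σ v_i α_i r_i = 6·4·10 + 6·9·5 + 4·1·9 + 3·3·8 + 3·10·10 = 918 ≡ 5.
  α_i^2 mod 11 = [5, 4, 1, 9, 1].
  S_2 = Σ v_i α_i^2 r_i = 6·5·10 + 6·4·5 + 4·1·9 + 3·9·8 + 3·1·10 = 702 ≡ 9.
  S = (4, 5, 9) ≠ 0, so r is not a codeword (an error is present).
Step 3: locate the error. For a single error e at position i, S_ℓ = v_i·e·α_i^ℓ, so α_err = S_1/S_0.
  S_0^{−1} = 4^{−1} = 3 (mod 11), so α_err = 5·3 = 15 ≡ 4 = α_1. Error position i = 1.
  Consistency check: S_2/S_1 = 9·9 = 81 ≡ 4 = α_err ✓ (single-error assumption holds).
Step 4: error magnitude e = S_0/v_1 = S_0·∏_{j≠1}(α_1 − α_j) = 4·2 = 8 ≡ 8 (mod 11).
Step 5: correct position 1: c_1 = r_1 − e = 10 − 8 ≡ 2 (mod 11). Hence c = [2, 5, 9, 8, 10].
  Check: interpolating c through the α_i gives m(x) = 4 + 5·x (degree < 2) with m(α_i) = c_i for every i, so c is indeed a codeword.


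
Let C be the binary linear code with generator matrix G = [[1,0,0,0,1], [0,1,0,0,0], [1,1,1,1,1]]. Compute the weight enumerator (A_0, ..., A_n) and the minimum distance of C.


Weight distribution: A_0 = 1, A_1 = 1, A_2 = 2, A_3 = 2, A_4 = 1, A_5 = 1. Minimum distance d = 1.

Enumerate all 2^3 = 8 messages m ∈ F_2^3.
For each, compute codeword c = mG in F_2^5, then tally its weight.
  m = 000 → c = 00000, weight = 0.
  m = 100 → c = 10001, weight = 2.
  m = 010 → c = 01000, weight = 1.
  m = 110 → c = 11001, weight = 3.
  m = 001 → c = 11111, weight = 5.
  m = 101 → c = 01110, weight = 3.
  m = 011 → c = 10111, weight = 4.
  m = 111 → c = 00110, weight = 2.
Tally weights:
  weight 0: 1 codewords.
  weight 1: 1 codewords.
  weight 2: 2 codewords.
  weight 3: 2 codewords.
  weight 4: 1 codewords.
  weight 5: 1 codewords.
Minimum distance d = smallest w > 0 with A_w > 0 = 1.
Sanity: Σ A_w = 8 = 2^3 = 8 ✓.


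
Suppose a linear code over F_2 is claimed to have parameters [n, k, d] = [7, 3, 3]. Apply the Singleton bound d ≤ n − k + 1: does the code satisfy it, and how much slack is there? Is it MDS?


Singleton RHS = n − k + 1 = 5, slack = 2, bound satisfied, not MDS.

Singleton bound: d ≤ n − k + 1.
Here n = 7, k = 3, so n − k + 1 = 5.
Given d = 3, check d ≤ 5: YES.
Slack = (n − k + 1) − d = 2.
The code is NOT MDS (slack = 2 > 0).
Description: the claimed parameters are [7, 3, 3]_2; such a code would be non-MDS.


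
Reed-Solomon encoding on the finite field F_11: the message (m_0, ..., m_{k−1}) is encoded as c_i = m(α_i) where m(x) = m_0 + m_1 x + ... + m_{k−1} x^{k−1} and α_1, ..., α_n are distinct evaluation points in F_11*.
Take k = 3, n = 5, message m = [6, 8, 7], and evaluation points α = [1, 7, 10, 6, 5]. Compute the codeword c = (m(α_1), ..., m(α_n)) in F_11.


c = [10, 9, 5, 9, 1]

Message polynomial: m(x) = 6 + 8·x + 7·x^2 (mod 11).
For each evaluation point α_i, compute m(α_i) mod 11:
  α_1 = 1: Horner steps 7 → 4 → 10, so m(1) = 10.
  α_2 = 7: Horner steps 7 → 2 → 9, so m(7) = 9.
  α_3 = 10: Horner steps 7 → 1 → 5, so m(10) = 5.
  α_4 = 6: Horner steps 7 → 6 → 9, so m(6) = 9.
  α_5 = 5: Horner steps 7 → 10 → 1, so m(5) = 1.
Codeword c = [10, 9, 5, 9, 1] ∈ F_11^5.


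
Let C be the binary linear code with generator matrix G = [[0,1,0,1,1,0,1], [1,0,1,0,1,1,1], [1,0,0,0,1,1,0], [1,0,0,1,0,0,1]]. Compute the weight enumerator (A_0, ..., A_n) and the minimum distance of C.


Weight distribution: A_0 = 1, A_2 = 2, A_3 = 4, A_4 = 5, A_5 = 4. Minimum distance d = 2.

Enumerate all 2^4 = 16 messages m ∈ F_2^4.
For each, compute codeword c = mG in F_2^7, then tally its weight.
  m = 0000 → c = 0000000, weight = 0.
  m = 1000 → c = 0101101, weight = 4.
  m = 0100 → c = 1010111, weight = 5.
  m = 1100 → c = 1111010, weight = 5.
  m = 0010 → c = 1000110, weight = 3.
  m = 1010 → c = 1101011, weight = 5.
  m = 0110 → c = 0010001, weight = 2.
  m = 1110 → c = 0111100, weight = 4.
  m = 0001 → c = 1001001, weight = 3.
  m = 1001 → c = 1100100, weight = 3.
  m = 0101 → c = 0011110, weight = 4.
  m = 1101 → c = 0110011, weight = 4.
  m = 0011 → c = 0001111, weight = 4.
  m = 1011 → c = 0100010, weight = 2.
  m = 0111 → c = 1011000, weight = 3.
  m = 1111 → c = 1110101, weight = 5.
Tally weights:
  weight 0: 1 codewords.
  weight 2: 2 codewords.
  weight 3: 4 codewords.
  weight 4: 5 codewords.
  weight 5: 4 codewords.
Minimum distance d = smallest w > 0 with A_w > 0 = 2.
Sanity: Σ A_w = 16 = 2^4 = 16 ✓.


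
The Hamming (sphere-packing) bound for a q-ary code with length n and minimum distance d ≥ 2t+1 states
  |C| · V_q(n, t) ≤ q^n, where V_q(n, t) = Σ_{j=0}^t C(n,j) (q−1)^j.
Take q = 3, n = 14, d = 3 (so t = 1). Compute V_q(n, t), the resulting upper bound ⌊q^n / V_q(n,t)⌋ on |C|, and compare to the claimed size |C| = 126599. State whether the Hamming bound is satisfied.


V_q(n, t) = 29, q^n = 4782969, Hamming bound = 164929, |C| = 126599 ≤ bound (satisfied).

Step 1: Compute V_q(n, t) = Σ_{j=0}^1 C(n, j) (q−1)^j.
  j = 0: C(14,0)·(2)^0 = 1·1 = 1.
  j = 1: C(14,1)·(2)^1 = 14·2 = 28.
  V_q(n, t) = 1 + 28 = 29.
Step 2: q^n = 3^14 = 4782969.
Step 3: Hamming bound ⌊q^n / V_q(n,t)⌋ = ⌊4782969/29⌋ = 164929.
Step 4: Compare |C| = 126599 to 164929: satisfied.
The claimed |C| lies below the Hamming bound.


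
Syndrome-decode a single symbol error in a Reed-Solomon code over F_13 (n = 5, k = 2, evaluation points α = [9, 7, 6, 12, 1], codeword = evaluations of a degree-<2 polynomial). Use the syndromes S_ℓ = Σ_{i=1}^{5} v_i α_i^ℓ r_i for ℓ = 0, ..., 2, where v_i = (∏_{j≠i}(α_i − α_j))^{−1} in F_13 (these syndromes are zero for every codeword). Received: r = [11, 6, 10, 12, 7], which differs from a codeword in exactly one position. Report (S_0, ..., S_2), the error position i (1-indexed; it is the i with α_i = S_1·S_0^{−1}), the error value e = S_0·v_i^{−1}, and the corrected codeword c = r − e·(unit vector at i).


S = (3, 3, 3), error at position 5, error magnitude e = 3, c = [11, 6, 10, 12, 4].

Step 1: column multipliers v_i = (∏_{j≠i}(α_i − α_j))^{−1} mod 13.
  i = 1 (α = 9): (9−7)(9−6)(9−12)(9−1) = 2·3·(−3)·8 = −144 ≡ 12, so v_1 = 12^{−1} = 12 (mod 13).
  i = 2 (α = 7): (7−9)(7−6)(7−12)(7−1) = (−2)·1·(−5)·6 = 60 ≡ 8, so v_2 = 8^{−1} = 5 (mod 13).
  i = 3 (α = 6): (6−9)(6−7)(6−12)(6−1) = (−3)·(−1)·(−6)·5 = −90 ≡ 1, so v_3 = 1^{−1} = 1 (mod 13).
  i = 4 (α = 12): (12−9)(12−7)(12−6)(12−1) = 3·5·6·11 = 990 ≡ 2, so v_4 = 2^{−1} = 7 (mod 13).
  i = 5 (α = 1): (1−9)(1−7)(1−6)(1−12) = (−8)·(−6)·(−5)·(−11) = 2640 ≡ 1, so v_5 = 1^{−1} = 1 (mod 13).
  v = [12, 5, 1, 7, 1].
Step 2: syndromes of r = [11, 6, 10, 12, 7] (all sums mod 13).
  S_0 = Σ v_i r_i = 12·11 + 5·6 + 1·10 + 7·12 + 1·7 = 263 ≡ 3.
  S_1 = Σ v_i α_i r_i = 12·9·11 + 5·7·6 + 1·6·10 + 7·12·12 + 1·1·7 = 2473 ≡ 3.
  α_i^2 mod 13 = [3, 10, 10, 1, 1].
  S_2 = Σ v_i α_i^2 r_i = 12·3·11 + 5·10·6 + 1·10·10 + 7·1·12 + 1·1·7 = 887 ≡ 3.
  S = (3, 3, 3) ≠ 0, so r is not a codeword (an error is present).
Step 3: locate the error. For a single error e at position i, S_ℓ = v_i·e·α_i^ℓ, so α_err = S_1/S_0.
  S_0^{−1} = 3^{−1} = 9 (mod 13), so α_err = 3·9 = 27 ≡ 1 = α_5. Error position i = 5.
  Consistency check: S_2/S_1 = 3·9 = 27 ≡ 1 = α_err ✓ (single-error assumption holds).
Step 4: error magnitude e = S_0/v_5 = S_0·∏_{j≠5}(α_5 − α_j) = 3·1 = 3 ≡ 3 (mod 13).
Step 5: correct position 5: c_5 = r_5 − e = 7 − 3 ≡ 4 (mod 13). Hence c = [11, 6, 10, 12, 4].
  Check: interpolating c through the α_i gives m(x) = 8 + 9·x (degree < 2) with m(α_i) = c_i for every i, so c is indeed a codeword.


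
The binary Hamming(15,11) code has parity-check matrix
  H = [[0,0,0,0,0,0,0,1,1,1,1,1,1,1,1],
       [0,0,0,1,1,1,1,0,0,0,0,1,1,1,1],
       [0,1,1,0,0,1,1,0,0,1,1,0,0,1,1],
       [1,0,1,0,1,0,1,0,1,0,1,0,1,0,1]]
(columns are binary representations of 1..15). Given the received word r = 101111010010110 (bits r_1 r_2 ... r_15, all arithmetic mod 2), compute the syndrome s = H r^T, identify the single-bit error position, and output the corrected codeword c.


s = (0, 1, 0, 1)^T, error position = 5, corrected codeword c = 101101010010110

Compute s = H r^T mod 2 one row at a time:
  s_1 = 1 + 0 + 0 + 1 + 0 + 1 + 1 + 0 = 4 ≡ 0 (mod 2).
  s_2 = 1 + 1 + 1 + 0 + 0 + 1 + 1 + 0 = 5 ≡ 1 (mod 2).
  s_3 = 0 + 1 + 1 + 0 + 0 + 1 + 1 + 0 = 4 ≡ 0 (mod 2).
  s_4 = 1 + 1 + 1 + 0 + 0 + 1 + 1 + 0 = 5 ≡ 1 (mod 2).
s = (0, 1, 0, 1)^T — this equals column 5 of H (binary 0101), so error is at position 5.
Correct: flip bit 5 of r = 101111010010110 to get c = 101101010010110.


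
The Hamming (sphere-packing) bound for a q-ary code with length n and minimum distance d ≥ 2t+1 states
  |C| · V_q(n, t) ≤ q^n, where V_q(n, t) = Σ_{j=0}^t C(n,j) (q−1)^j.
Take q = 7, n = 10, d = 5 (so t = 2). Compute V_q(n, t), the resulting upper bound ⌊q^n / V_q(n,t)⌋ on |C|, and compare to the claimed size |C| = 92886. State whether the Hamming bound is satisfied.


V_q(n, t) = 1681, q^n = 282475249, Hamming bound = 168040, |C| = 92886 ≤ bound (satisfied).

Step 1: Compute V_q(n, t) = Σ_{j=0}^2 C(n, j) (q−1)^j.
  j = 0: C(10,0)·(6)^0 = 1·1 = 1.
  j = 1: C(10,1)·(6)^1 = 10·6 = 60.
  j = 2: C(10,2)·(6)^2 = 45·36 = 1620.
  V_q(n, t) = 1 + 60 + 1620 = 1681.
Step 2: q^n = 7^10 = 282475249.
Step 3: Hamming bound ⌊q^n / V_q(n,t)⌋ = ⌊282475249/1681⌋ = 168040.
Step 4: Compare |C| = 92886 to 168040: satisfied.
The claimed |C| lies below the Hamming bound.


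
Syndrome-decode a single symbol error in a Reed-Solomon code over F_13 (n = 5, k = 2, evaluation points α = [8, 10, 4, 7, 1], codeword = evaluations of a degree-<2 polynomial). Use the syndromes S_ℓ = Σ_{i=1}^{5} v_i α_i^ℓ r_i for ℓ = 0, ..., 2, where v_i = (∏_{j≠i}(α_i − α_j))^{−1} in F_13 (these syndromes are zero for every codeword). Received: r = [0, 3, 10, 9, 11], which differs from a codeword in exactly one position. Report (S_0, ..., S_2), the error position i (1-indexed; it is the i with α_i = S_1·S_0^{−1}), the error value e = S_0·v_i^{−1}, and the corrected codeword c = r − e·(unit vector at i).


S = (5, 11, 6), error at position 2, error magnitude e = 8, c = [0, 8, 10, 9, 11].

Step 1: column multipliers v_i = (∏_{j≠i}(α_i − α_j))^{−1} mod 13.
  i = 1 (α = 8): (8−10)(8−4)(8−7)(8−1) = (−2)·4·1·7 = −56 ≡ 9, so v_1 = 9^{−1} = 3 (mod 13).
  i = 2 (α = 10): (10−8)(10−4)(10−7)(10−1) = 2·6·3·9 = 324 ≡ 12, so v_2 = 12^{−1} = 12 (mod 13).
  i = 3 (α = 4): (4−8)(4−10)(4−7)(4−1) = (−4)·(−6)·(−3)·3 = −216 ≡ 5, so v_3 = 5^{−1} = 8 (mod 13).
  i = 4 (α = 7): (7−8)(7−10)(7−4)(7−1) = (−1)·(−3)·3·6 = 54 ≡ 2, so v_4 = 2^{−1} = 7 (mod 13).
  i = 5 (α = 1): (1−8)(1−10)(1−4)(1−7) = (−7)·(−9)·(−3)·(−6) = 1134 ≡ 3, so v_5 = 3^{−1} = 9 (mod 13).
  v = [3, 12, 8, 7, 9].
Step 2: syndromes of r = [0, 3, 10, 9, 11] (all sums mod 13).
  S_0 = Σ v_i r_i = 3·0 + 12·3 + 8·10 + 7·9 + 9·11 = 278 ≡ 5.
  S_1 = Σ v_i α_i r_i = 3·8·0 + 12·10·3 + 8·4·10 + 7·7·9 + 9·1·11 = 1220 ≡ 11.
  α_i^2 mod 13 = [12, 9, 3, 10, 1].
  S_2 = Σ v_i α_i^2 r_i = 3·12·0 + 12·9·3 + 8·3·10 + 7·10·9 + 9·1·11 = 1293 ≡ 6.
  S = (5, 11, 6) ≠ 0, so r is not a codeword (an error is present).
Step 3: locate the error. For a single error e at position i, S_ℓ = v_i·e·α_i^ℓ, so α_err = S_1/S_0.
  S_0^{−1} = 5^{−1} = 8 (mod 13), so α_err = 11·8 = 88 ≡ 10 = α_2. Error position i = 2.
  Consistency check: S_2/S_1 = 6·6 = 36 ≡ 10 = α_err ✓ (single-error assumption holds).
Step 4: error magnitude e = S_0/v_2 = S_0·∏_{j≠2}(α_2 − α_j) = 5·12 = 60 ≡ 8 (mod 13).
Step 5: correct position 2: c_2 = r_2 − e = 3 − 8 ≡ 8 (mod 13). Hence c = [0, 8, 10, 9, 11].
  Check: interpolating c through the α_i gives m(x) = 7 + 4·x (degree < 2) with m(α_i) = c_i for every i, so c is indeed a codeword.


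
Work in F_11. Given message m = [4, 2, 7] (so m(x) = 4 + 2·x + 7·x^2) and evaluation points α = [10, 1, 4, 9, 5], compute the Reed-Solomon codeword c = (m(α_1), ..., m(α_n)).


c = [9, 2, 3, 6, 2]

Message polynomial: m(x) = 4 + 2·x + 7·x^2 (mod 11).
For each evaluation point α_i, compute m(α_i) mod 11:
  α_1 = 10: Horner steps 7 → 6 → 9, so m(10) = 9.
  α_2 = 1: Horner steps 7 → 9 → 2, so m(1) = 2.
  α_3 = 4: Horner steps 7 → 8 → 3, so m(4) = 3.
  α_4 = 9: Horner steps 7 → 10 → 6, so m(9) = 6.
  α_5 = 5: Horner steps 7 → 4 → 2, so m(5) = 2.
Codeword c = [9, 2, 3, 6, 2] ∈ F_11^5.


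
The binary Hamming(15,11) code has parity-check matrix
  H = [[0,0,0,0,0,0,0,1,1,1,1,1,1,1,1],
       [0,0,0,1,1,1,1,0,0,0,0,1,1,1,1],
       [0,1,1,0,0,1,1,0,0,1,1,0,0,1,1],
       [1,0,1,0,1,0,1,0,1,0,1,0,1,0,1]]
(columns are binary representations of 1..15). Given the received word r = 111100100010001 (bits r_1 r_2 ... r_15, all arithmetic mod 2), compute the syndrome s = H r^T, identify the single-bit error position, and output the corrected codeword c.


s = (0, 1, 1, 1)^T, error position = 7, corrected codeword c = 111100000010001

Compute s = H r^T mod 2 one row at a time:
  s_1 = 0 + 0 + 0 + 1 + 0 + 0 + 0 + 1 = 2 ≡ 0 (mod 2).
  s_2 = 1 + 0 + 0 + 1 + 0 + 0 + 0 + 1 = 3 ≡ 1 (mod 2).
  s_3 = 1 + 1 + 0 + 1 + 0 + 1 + 0 + 1 = 5 ≡ 1 (mod 2).
  s_4 = 1 + 1 + 0 + 1 + 0 + 1 + 0 + 1 = 5 ≡ 1 (mod 2).
s = (0, 1, 1, 1)^T — this equals column 7 of H (binary 0111), so error is at position 7.
Correct: flip bit 7 of r = 111100100010001 to get c = 111100000010001.


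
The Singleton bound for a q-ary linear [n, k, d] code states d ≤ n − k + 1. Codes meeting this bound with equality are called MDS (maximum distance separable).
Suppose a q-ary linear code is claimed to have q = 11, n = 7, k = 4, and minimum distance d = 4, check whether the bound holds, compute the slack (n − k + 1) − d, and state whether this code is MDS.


Singleton RHS = n − k + 1 = 4, slack = 0, bound satisfied, MDS.

Singleton bound: d ≤ n − k + 1.
Here n = 7, k = 4, so n − k + 1 = 4.
Given d = 4, check d ≤ 4: YES.
Slack = (n − k + 1) − d = 0.
The code is MDS (slack = 0).
Description: the claimed parameters are [7, 4, 4]_11; such a code would be MDS (meets Singleton bound).


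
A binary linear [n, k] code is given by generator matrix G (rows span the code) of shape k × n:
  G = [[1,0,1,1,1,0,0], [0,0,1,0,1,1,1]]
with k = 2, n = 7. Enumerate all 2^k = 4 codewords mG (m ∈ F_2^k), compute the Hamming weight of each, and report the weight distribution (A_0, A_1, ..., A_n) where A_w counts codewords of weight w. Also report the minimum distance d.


Weight distribution: A_0 = 1, A_4 = 3. Minimum distance d = 4.

Enumerate all 2^2 = 4 messages m ∈ F_2^2.
For each, compute codeword c = mG in F_2^7, then tally its weight.
  m = 00 → c = 0000000, weight = 0.
  m = 10 → c = 1011100, weight = 4.
  m = 01 → c = 0010111, weight = 4.
  m = 11 → c = 1001011, weight = 4.
Tally weights:
  weight 0: 1 codewords.
  weight 4: 3 codewords.
Minimum distance d = smallest w > 0 with A_w > 0 = 4.
Sanity: Σ A_w = 4 = 2^2 = 4 ✓.


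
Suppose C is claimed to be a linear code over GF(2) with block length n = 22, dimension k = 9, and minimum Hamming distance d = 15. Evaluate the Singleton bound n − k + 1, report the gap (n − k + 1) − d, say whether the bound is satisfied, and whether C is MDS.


Singleton RHS = n − k + 1 = 14, slack = -1, bound violated (no such code; not MDS).

Singleton bound: d ≤ n − k + 1.
Here n = 22, k = 9, so n − k + 1 = 14.
Given d = 15, check d ≤ 14: NO.
Slack = (n − k + 1) − d = -1.
The slack is negative: d = 15 exceeds n − k + 1 = 14 by 1, so the Singleton bound is violated and no linear [22, 9, 15]_2 code can exist. In particular it is not MDS (MDS requires d = n − k + 1 exactly).
Description: the claimed parameters are [22, 9, 15]_2; such a code would be impossible (violates the Singleton bound).


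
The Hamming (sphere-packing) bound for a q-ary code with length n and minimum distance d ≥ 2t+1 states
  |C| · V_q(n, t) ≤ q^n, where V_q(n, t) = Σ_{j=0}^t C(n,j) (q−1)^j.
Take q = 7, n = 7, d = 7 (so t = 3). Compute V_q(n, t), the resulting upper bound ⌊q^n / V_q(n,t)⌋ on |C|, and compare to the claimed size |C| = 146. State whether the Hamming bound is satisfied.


V_q(n, t) = 8359, q^n = 823543, Hamming bound = 98, |C| = 146 > bound (violated).

Step 1: Compute V_q(n, t) = Σ_{j=0}^3 C(n, j) (q−1)^j.
  j = 0: C(7,0)·(6)^0 = 1·1 = 1.
  j = 1: C(7,1)·(6)^1 = 7·6 = 42.
  j = 2: C(7,2)·(6)^2 = 21·36 = 756.
  j = 3: C(7,3)·(6)^3 = 35·216 = 7560.
  V_q(n, t) = 1 + 42 + 756 + 7560 = 8359.
Step 2: q^n = 7^7 = 823543.
Step 3: Hamming bound ⌊q^n / V_q(n,t)⌋ = ⌊823543/8359⌋ = 98.
Step 4: Compare |C| = 146 to 98: violated.
The claimed |C| lies above the Hamming bound, so no 7-ary code of length 7 with d ≥ 7 can have 146 codewords.


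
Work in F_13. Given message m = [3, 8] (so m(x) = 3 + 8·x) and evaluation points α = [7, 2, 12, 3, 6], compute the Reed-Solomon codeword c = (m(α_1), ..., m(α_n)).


c = [7, 6, 8, 1, 12]

Message polynomial: m(x) = 3 + 8·x (mod 13).
For each evaluation point α_i, compute m(α_i) mod 13:
  α_1 = 7: Horner steps 8 → 7, so m(7) = 7.
  α_2 = 2: Horner steps 8 → 6, so m(2) = 6.
  α_3 = 12: Horner steps 8 → 8, so m(12) = 8.
  α_4 = 3: Horner steps 8 → 1, so m(3) = 1.
  α_5 = 6: Horner steps 8 → 12, so m(6) = 12.
Codeword c = [7, 6, 8, 1, 12] ∈ F_13^5.


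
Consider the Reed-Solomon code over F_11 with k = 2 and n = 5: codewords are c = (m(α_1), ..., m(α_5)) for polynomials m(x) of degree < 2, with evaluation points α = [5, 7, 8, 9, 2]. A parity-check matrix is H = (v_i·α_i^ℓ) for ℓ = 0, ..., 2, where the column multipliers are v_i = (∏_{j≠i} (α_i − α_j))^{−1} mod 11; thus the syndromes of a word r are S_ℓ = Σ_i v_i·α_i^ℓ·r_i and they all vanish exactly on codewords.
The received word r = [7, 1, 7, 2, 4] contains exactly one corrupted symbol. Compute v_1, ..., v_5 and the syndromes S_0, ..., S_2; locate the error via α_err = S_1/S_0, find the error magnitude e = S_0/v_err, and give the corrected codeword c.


S = (8, 7, 2), error at position 1, error magnitude e = 7, c = [0, 1, 7, 2, 4].

Step 1: column multipliers v_i = (∏_{j≠i}(α_i − α_j))^{−1} mod 11.
  i = 1 (α = 5): (5−7)(5−8)(5−9)(5−2) = (−2)·(−3)·(−4)·3 = −72 ≡ 5, so v_1 = 5^{−1} = 9 (mod 11).
  i = 2 (α = 7): (7−5)(7−8)(7−9)(7−2) = 2·(−1)·(−2)·5 = 20 ≡ 9, so v_2 = 9^{−1} = 5 (mod 11).
  i = 3 (α = 8): (8−5)(8−7)(8−9)(8−2) = 3·1·(−1)·6 = −18 ≡ 4, so v_3 = 4^{−1} = 3 (mod 11).
  i = 4 (α = 9): (9−5)(9−7)(9−8)(9−2) = 4·2·1·7 = 56 ≡ 1, so v_4 = 1^{−1} = 1 (mod 11).
  i = 5 (α = 2): (2−5)(2−7)(2−8)(2−9) = (−3)·(−5)·(−6)·(−7) = 630 ≡ 3, so v_5 = 3^{−1} = 4 (mod 11).
  v = [9, 5, 3, 1, 4].
Step 2: syndromes of r = [7, 1, 7, 2, 4] (all sums mod 11).
  S_0 = Σ v_i r_i = 9·7 + 5·1 + 3·7 + 1·2 + 4·4 = 107 ≡ 8.
  S_1 = Σ v_i α_i r_i = 9·5·7 + 5·7·1 + 3·8·7 + 1·9·2 + 4·2·4 = 568 ≡ 7.
  α_i^2 mod 11 = [3, 5, 9, 4, 4].
  S_2 = Σ v_i α_i^2 r_i = 9·3·7 + 5·5·1 + 3·9·7 + 1·4·2 + 4·4·4 = 475 ≡ 2.
  S = (8, 7, 2) ≠ 0, so r is not a codeword (an error is present).
Step 3: locate the error. For a single error e at position i, S_ℓ = v_i·e·α_i^ℓ, so α_err = S_1/S_0.
  S_0^{−1} = 8^{−1} = 7 (mod 11), so α_err = 7·7 = 49 ≡ 5 = α_1. Error position i = 1.
  Consistency check: S_2/S_1 = 2·8 = 16 ≡ 5 = α_err ✓ (single-error assumption holds).
Step 4: error magnitude e = S_0/v_1 = S_0·∏_{j≠1}(α_1 − α_j) = 8·5 = 40 ≡ 7 (mod 11).
Step 5: correct position 1: c_1 = r_1 − e = 7 − 7 ≡ 0 (mod 11). Hence c = [0, 1, 7, 2, 4].
  Check: interpolating c through the α_i gives m(x) = 3 + 6·x (degree < 2) with m(α_i) = c_i for every i, so c is indeed a codeword.


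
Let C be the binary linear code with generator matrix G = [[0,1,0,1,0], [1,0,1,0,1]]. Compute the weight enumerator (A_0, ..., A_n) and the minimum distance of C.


Weight distribution: A_0 = 1, A_2 = 1, A_3 = 1, A_5 = 1. Minimum distance d = 2.

Enumerate all 2^2 = 4 messages m ∈ F_2^2.
For each, compute codeword c = mG in F_2^5, then tally its weight.
  m = 00 → c = 00000, weight = 0.
  m = 10 → c = 01010, weight = 2.
  m = 01 → c = 10101, weight = 3.
  m = 11 → c = 11111, weight = 5.
Tally weights:
  weight 0: 1 codewords.
  weight 2: 1 codewords.
  weight 3: 1 codewords.
  weight 5: 1 codewords.
Minimum distance d = smallest w > 0 with A_w > 0 = 2.
Sanity: Σ A_w = 4 = 2^2 = 4 ✓.


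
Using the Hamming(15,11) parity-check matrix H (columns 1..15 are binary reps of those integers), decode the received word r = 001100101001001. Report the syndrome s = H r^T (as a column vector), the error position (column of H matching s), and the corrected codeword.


s = (1, 0, 1, 0)^T, error position = 10, corrected codeword c = 001100101101001

Compute s = H r^T mod 2 one row at a time:
  s_1 = 0 + 1 + 0 + 0 + 1 + 0 + 0 + 1 = 3 ≡ 1 (mod 2).
  s_2 = 1 + 0 + 0 + 1 + 1 + 0 + 0 + 1 = 4 ≡ 0 (mod 2).
  s_3 = 0 + 1 + 0 + 1 + 0 + 0 + 0 + 1 = 3 ≡ 1 (mod 2).
  s_4 = 0 + 1 + 0 + 1 + 1 + 0 + 0 + 1 = 4 ≡ 0 (mod 2).
s = (1, 0, 1, 0)^T — this equals column 10 of H (binary 1010), so error is at position 10.
Correct: flip bit 10 of r = 001100101001001 to get c = 001100101101001.


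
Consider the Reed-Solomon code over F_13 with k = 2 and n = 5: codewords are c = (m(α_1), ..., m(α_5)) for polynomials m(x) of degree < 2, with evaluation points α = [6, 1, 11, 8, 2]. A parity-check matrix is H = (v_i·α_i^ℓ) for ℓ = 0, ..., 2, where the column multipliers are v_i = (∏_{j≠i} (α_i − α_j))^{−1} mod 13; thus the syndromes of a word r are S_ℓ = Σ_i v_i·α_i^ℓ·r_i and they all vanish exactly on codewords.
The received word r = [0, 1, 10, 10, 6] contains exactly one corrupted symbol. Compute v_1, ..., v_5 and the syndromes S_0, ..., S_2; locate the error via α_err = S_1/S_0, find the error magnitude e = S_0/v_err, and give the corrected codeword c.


S = (1, 11, 4), error at position 3, error magnitude e = 11, c = [0, 1, 12, 10, 6].

Step 1: column multipliers v_i = (∏_{j≠i}(α_i − α_j))^{−1} mod 13.
  i = 1 (α = 6): (6−1)(6−11)(6−8)(6−2) = 5·(−5)·(−2)·4 = 200 ≡ 5, so v_1 = 5^{−1} = 8 (mod 13).
  i = 2 (α = 1): (1−6)(1−11)(1−8)(1−2) = (−5)·(−10)·(−7)·(−1) = 350 ≡ 12, so v_2 = 12^{−1} = 12 (mod 13).
  i = 3 (α = 11): (11−6)(11−1)(11−8)(11−2) = 5·10·3·9 = 1350 ≡ 11, so v_3 = 11^{−1} = 6 (mod 13).
  i = 4 (α = 8): (8−6)(8−1)(8−11)(8−2) = 2·7·(−3)·6 = −252 ≡ 8, so v_4 = 8^{−1} = 5 (mod 13).
  i = 5 (α = 2): (2−6)(2−1)(2−11)(2−8) = (−4)·1·(−9)·(−6) = −216 ≡ 5, so v_5 = 5^{−1} = 8 (mod 13).
  v = [8, 12, 6, 5, 8].
Step 2: syndromes of r = [0, 1, 10, 10, 6] (all sums mod 13).
  S_0 = Σ v_i r_i = 8·0 + 12·1 + 6·10 + 5·10 + 8·6 = 170 ≡ 1.
  S_1 = Σ v_i α_i r_i = 8·6·0 + 12·1·1 + 6·11·10 + 5·8·10 + 8·2·6 = 1168 ≡ 11.
  α_i^2 mod 13 = [10, 1, 4, 12, 4].
  S_2 = Σ v_i α_i^2 r_i = 8·10·0 + 12·1·1 + 6·4·10 + 5·12·10 + 8·4·6 = 1044 ≡ 4.
  S = (1, 11, 4) ≠ 0, so r is not a codeword (an error is present).
Step 3: locate the error. For a single error e at position i, S_ℓ = v_i·e·α_i^ℓ, so α_err = S_1/S_0.
  S_0^{−1} = 1^{−1} = 1 (mod 13), so α_err = 11·1 = 11 ≡ 11 = α_3. Error position i = 3.
  Consistency check: S_2/S_1 = 4·6 = 24 ≡ 11 = α_err ✓ (single-error assumption holds).
Step 4: error magnitude e = S_0/v_3 = S_0·∏_{j≠3}(α_3 − α_j) = 1·11 = 11 ≡ 11 (mod 13).
Step 5: correct position 3: c_3 = r_3 − e = 10 − 11 ≡ 12 (mod 13). Hence c = [0, 1, 12, 10, 6].
  Check: interpolating c through the α_i gives m(x) = 9 + 5·x (degree < 2) with m(α_i) = c_i for every i, so c is indeed a codeword.
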